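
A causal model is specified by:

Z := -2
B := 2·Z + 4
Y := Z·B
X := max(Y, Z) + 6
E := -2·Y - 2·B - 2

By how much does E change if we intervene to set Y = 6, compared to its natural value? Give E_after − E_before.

-12

do(Y=6) replaces the equation Y := Z·B with the constant Y = 6.
B = 2·Z + 4  [with Z=-2]  = 0
E = -2·Y - 2·B - 2  [with Y=6, B=0]  = -14
Without intervention: B = 2·Z + 4  [with Z=-2]  = 0; Y = Z·B  [with Z=-2, B=0]  = 0; E = -2·Y - 2·B - 2  [with Y=0, B=0]  = -2.
Change = -14 − (-2) = -12.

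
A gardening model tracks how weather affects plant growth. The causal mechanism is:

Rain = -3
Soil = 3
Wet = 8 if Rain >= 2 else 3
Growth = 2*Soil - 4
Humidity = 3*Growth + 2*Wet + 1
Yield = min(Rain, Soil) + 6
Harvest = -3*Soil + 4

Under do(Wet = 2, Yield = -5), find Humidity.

The joint intervention fixes Wet = 2, Yield = -5, removing each variable's own equation.
Growth = 2*Soil - 4  [with Soil=3]  = 2
Humidity = 3*Growth + 2*Wet + 1  [with Growth=2, Wet=2]  = 11

11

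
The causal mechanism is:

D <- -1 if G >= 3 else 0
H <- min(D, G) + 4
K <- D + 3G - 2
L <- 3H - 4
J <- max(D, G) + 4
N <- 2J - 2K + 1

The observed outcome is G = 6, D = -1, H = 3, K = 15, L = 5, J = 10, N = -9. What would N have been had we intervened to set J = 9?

Intervening sets J = 9 and removes its equation (J <- max(D, G) + 4).
D = -1 if G >= 3 else 0  [with G=6]  = -1
K = D + 3G - 2  [with D=-1, G=6]  = 15
N = 2J - 2K + 1  [with J=9, K=15]  = -11

-11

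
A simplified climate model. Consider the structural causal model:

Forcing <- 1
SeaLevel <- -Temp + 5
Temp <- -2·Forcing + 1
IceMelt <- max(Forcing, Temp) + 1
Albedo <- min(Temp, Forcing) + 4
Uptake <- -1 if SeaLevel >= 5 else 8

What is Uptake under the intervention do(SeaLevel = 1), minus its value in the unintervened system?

The intervention breaks the incoming arrows to SeaLevel: SeaLevel <- -Temp + 5 no longer applies, and SeaLevel = 1.
Uptake = -1 if SeaLevel >= 5 else 8  [with SeaLevel=1]  = 8
Without intervention: Temp = -2·Forcing + 1  [with Forcing=1]  = -1; SeaLevel = -Temp + 5  [with Temp=-1]  = 6; Uptake = -1 if SeaLevel >= 5 else 8  [with SeaLevel=6]  = -1.
Change = 8 − (-1) = 9.

9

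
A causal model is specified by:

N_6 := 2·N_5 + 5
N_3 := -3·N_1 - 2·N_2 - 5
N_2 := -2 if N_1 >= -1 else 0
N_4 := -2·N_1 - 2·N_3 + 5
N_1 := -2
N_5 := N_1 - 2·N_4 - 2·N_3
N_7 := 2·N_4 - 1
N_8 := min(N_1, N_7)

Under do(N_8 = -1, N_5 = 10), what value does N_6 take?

Under do(N_8 = -1, N_5 = 10), each intervened variable's structural equation is replaced by its fixed value.
N_6 = 2·N_5 + 5  [with N_5=10]  = 25

25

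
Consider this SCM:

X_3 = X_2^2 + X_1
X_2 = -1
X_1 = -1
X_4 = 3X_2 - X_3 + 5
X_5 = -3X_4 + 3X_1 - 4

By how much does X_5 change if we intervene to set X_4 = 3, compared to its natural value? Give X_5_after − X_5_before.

-3

Intervening sets X_4 = 3 and removes its equation (X_4 = 3X_2 - X_3 + 5).
X_5 = -3X_4 + 3X_1 - 4  [with X_4=3, X_1=-1]  = -16
Without intervention: X_3 = X_2^2 + X_1  [with X_2=-1, X_1=-1]  = 0; X_4 = 3X_2 - X_3 + 5  [with X_2=-1, X_3=0]  = 2; X_5 = -3X_4 + 3X_1 - 4  [with X_4=2, X_1=-1]  = -13.
Change = -16 − (-13) = -3.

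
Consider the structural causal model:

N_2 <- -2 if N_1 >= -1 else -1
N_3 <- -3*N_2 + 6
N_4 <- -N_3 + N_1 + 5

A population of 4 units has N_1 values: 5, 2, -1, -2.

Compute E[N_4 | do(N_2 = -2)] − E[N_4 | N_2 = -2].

-1

The intervention sets N_2=-2 in all 4 units regardless of N_1. Recomputing N_4 per unit gives -2, -5, -8, -9; average -6.
Conditioning on N_2=-2 selects the 3 unit(s) with N_1 ∈ {5, 2, -1}. Their N_4 values: -2, -5, -8. Mean = -5.
Difference = -6 − (-5) = -1.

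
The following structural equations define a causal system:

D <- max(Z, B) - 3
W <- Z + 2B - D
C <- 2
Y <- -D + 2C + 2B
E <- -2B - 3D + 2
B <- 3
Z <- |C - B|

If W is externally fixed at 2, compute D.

0

do(W=2) replaces the equation W <- Z + 2B - D with the constant W = 2.
No directed path runs from W to D, so D keeps its natural value.
Z = |C - B|  [with C=2, B=3]  = 1
D = max(Z, B) - 3  [with Z=1, B=3]  = 0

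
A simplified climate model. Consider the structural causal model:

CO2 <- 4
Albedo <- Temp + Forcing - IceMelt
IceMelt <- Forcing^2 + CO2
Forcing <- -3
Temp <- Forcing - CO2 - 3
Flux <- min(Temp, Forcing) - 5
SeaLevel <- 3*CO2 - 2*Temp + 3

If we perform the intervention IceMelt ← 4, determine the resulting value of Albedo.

-17

Intervening sets IceMelt = 4 and removes its equation (IceMelt <- Forcing^2 + CO2).
Temp = Forcing - CO2 - 3  [with Forcing=-3, CO2=4]  = -10
Albedo = Temp + Forcing - IceMelt  [with Temp=-10, Forcing=-3, IceMelt=4]  = -17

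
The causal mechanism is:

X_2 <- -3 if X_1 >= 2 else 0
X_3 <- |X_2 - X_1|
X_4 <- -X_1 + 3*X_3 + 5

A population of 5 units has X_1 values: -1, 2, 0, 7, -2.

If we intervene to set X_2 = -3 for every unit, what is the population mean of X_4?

The intervention sets X_2=-3 in all 5 units regardless of X_1. Recomputing X_4 per unit gives 12, 18, 14, 28, 10; average 16.4.

16.4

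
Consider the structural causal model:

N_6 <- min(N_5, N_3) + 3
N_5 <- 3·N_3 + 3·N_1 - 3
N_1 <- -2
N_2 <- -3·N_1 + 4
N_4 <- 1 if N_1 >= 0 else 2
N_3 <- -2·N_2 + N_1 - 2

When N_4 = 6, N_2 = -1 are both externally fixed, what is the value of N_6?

-12

The joint intervention fixes N_4 = 6, N_2 = -1, removing each variable's own equation.
N_3 = -2·N_2 + N_1 - 2  [with N_2=-1, N_1=-2]  = -2
N_5 = 3·N_3 + 3·N_1 - 3  [with N_3=-2, N_1=-2]  = -15
N_6 = min(N_5, N_3) + 3  [with N_5=-15, N_3=-2]  = -12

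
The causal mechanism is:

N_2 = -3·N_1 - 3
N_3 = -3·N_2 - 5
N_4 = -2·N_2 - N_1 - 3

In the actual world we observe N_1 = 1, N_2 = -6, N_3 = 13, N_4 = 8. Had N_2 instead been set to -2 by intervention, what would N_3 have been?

1

The intervention breaks the incoming arrows to N_2: N_2 = -3·N_1 - 3 no longer applies, and N_2 = -2.
N_3 = -3·N_2 - 5  [with N_2=-2]  = 1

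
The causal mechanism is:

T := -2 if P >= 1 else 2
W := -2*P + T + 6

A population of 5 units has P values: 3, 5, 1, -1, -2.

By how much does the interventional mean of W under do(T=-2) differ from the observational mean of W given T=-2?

3.6

The intervention sets T=-2 in all 5 units regardless of P. Recomputing W per unit gives -2, -6, 2, 6, 8; average 1.6.
E[W|T=-2] averages over only the 3 units with T=-2 (P = 3, 5, 1): W = -2, -6, 2, mean -2.
Difference = 1.6 − (-2) = 3.6.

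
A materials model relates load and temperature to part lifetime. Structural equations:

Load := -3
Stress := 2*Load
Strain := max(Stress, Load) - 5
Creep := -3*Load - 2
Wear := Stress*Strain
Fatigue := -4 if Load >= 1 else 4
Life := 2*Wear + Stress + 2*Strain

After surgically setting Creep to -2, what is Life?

The intervention breaks the incoming arrows to Creep: Creep := -3*Load - 2 no longer applies, and Creep = -2.
No directed path runs from Creep to Life, so Life keeps its natural value.
Stress = 2*Load  [with Load=-3]  = -6
Strain = max(Stress, Load) - 5  [with Stress=-6, Load=-3]  = -8
Wear = Stress*Strain  [with Stress=-6, Strain=-8]  = 48
Life = 2*Wear + Stress + 2*Strain  [with Wear=48, Stress=-6, Strain=-8]  = 74

74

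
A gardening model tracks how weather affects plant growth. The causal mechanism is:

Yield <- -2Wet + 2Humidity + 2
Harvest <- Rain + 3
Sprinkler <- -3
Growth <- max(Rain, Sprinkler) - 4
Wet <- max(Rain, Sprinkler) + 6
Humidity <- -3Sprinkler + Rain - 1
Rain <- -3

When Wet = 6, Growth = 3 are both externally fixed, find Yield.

Setting Wet = 6, Growth = 3 by intervention discards those variables' equations.
Humidity = -3Sprinkler + Rain - 1  [with Sprinkler=-3, Rain=-3]  = 5
Yield = -2Wet + 2Humidity + 2  [with Wet=6, Humidity=5]  = 0

0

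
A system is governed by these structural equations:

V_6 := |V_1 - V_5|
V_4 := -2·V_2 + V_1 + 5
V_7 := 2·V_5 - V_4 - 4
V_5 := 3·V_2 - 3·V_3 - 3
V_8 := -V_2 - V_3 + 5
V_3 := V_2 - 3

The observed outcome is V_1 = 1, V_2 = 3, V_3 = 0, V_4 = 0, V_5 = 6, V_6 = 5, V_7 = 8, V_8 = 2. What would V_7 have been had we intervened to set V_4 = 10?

-2

The intervention breaks the incoming arrows to V_4: V_4 := -2·V_2 + V_1 + 5 no longer applies, and V_4 = 10.
V_3 = V_2 - 3  [with V_2=3]  = 0
V_5 = 3·V_2 - 3·V_3 - 3  [with V_2=3, V_3=0]  = 6
V_7 = 2·V_5 - V_4 - 4  [with V_5=6, V_4=10]  = -2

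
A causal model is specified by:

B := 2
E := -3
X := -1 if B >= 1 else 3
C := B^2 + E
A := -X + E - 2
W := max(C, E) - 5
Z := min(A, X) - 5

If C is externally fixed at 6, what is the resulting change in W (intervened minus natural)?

Under do(C=6), the mechanism C := B^2 + E is discarded; C is fixed at 6.
W = max(C, E) - 5  [with C=6, E=-3]  = 1
Without intervention: C = B^2 + E  [with B=2, E=-3]  = 1; W = max(C, E) - 5  [with C=1, E=-3]  = -4.
Change = 1 − (-4) = 5.

5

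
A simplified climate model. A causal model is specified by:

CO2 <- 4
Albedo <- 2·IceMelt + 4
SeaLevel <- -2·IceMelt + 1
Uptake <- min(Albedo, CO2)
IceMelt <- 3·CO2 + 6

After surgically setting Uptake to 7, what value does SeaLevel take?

The intervention breaks the incoming arrows to Uptake: Uptake <- min(Albedo, CO2) no longer applies, and Uptake = 7.
Since SeaLevel is not a descendant of the intervened variable, it is unaffected.
IceMelt = 3·CO2 + 6  [with CO2=4]  = 18
SeaLevel = -2·IceMelt + 1  [with IceMelt=18]  = -35

-35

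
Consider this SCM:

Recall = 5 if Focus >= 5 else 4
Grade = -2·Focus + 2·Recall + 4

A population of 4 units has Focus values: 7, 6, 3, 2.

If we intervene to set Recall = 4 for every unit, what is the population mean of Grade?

do(Recall=4) breaks Recall's dependence on Focus. With Recall=4 fixed, Grade across the units is -2, 0, 6, 8, mean 3.

3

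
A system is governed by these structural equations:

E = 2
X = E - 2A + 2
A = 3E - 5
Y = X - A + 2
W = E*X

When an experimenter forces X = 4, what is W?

8

The intervention breaks the incoming arrows to X: X = E - 2A + 2 no longer applies, and X = 4.
W = E*X  [with E=2, X=4]  = 8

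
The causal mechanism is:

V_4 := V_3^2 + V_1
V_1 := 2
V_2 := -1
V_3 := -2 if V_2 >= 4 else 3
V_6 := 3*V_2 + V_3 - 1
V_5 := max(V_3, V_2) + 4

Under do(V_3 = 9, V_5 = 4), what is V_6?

5

Setting V_3 = 9, V_5 = 4 by intervention discards those variables' equations.
V_6 = 3*V_2 + V_3 - 1  [with V_2=-1, V_3=9]  = 5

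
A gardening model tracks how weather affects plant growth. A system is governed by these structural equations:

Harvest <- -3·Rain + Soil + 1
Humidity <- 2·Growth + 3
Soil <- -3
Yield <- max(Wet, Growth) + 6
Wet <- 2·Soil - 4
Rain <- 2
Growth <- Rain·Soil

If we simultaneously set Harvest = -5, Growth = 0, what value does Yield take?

6

Setting Harvest = -5, Growth = 0 by intervention discards those variables' equations.
Wet = 2·Soil - 4  [with Soil=-3]  = -10
Yield = max(Wet, Growth) + 6  [with Wet=-10, Growth=0]  = 6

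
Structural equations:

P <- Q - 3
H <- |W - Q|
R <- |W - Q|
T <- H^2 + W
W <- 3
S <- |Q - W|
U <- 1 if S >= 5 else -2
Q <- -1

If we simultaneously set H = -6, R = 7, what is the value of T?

The joint intervention fixes H = -6, R = 7, removing each variable's own equation.
T = H^2 + W  [with H=-6, W=3]  = 39

39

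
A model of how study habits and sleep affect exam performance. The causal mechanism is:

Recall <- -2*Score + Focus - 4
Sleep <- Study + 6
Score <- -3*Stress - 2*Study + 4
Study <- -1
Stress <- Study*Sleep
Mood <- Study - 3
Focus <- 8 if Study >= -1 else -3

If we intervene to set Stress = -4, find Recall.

The intervention breaks the incoming arrows to Stress: Stress <- Study*Sleep no longer applies, and Stress = -4.
Focus = 8 if Study >= -1 else -3  [with Study=-1]  = 8
Score = -3*Stress - 2*Study + 4  [with Stress=-4, Study=-1]  = 18
Recall = -2*Score + Focus - 4  [with Score=18, Focus=8]  = -32

-32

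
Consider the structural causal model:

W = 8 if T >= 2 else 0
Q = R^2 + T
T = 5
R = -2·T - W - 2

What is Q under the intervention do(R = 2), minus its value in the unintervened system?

-396

The intervention breaks the incoming arrows to R: R = -2·T - W - 2 no longer applies, and R = 2.
Q = R^2 + T  [with R=2, T=5]  = 9
Without intervention: W = 8 if T >= 2 else 0  [with T=5]  = 8; R = -2·T - W - 2  [with T=5, W=8]  = -20; Q = R^2 + T  [with R=-20, T=5]  = 405.
Change = 9 − 405 = -396.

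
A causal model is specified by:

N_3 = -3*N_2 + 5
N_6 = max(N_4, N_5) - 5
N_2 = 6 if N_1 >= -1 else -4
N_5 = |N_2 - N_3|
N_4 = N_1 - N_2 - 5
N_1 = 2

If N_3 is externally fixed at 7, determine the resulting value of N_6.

The intervention breaks the incoming arrows to N_3: N_3 = -3*N_2 + 5 no longer applies, and N_3 = 7.
N_2 = 6 if N_1 >= -1 else -4  [with N_1=2]  = 6
N_4 = N_1 - N_2 - 5  [with N_1=2, N_2=6]  = -9
N_5 = |N_2 - N_3|  [with N_2=6, N_3=7]  = 1
N_6 = max(N_4, N_5) - 5  [with N_4=-9, N_5=1]  = -4

-4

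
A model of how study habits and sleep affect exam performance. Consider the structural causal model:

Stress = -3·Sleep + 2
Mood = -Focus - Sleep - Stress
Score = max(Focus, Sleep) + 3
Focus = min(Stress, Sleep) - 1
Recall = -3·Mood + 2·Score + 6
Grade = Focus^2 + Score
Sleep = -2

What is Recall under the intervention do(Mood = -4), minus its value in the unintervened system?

3

The intervention breaks the incoming arrows to Mood: Mood = -Focus - Sleep - Stress no longer applies, and Mood = -4.
Stress = -3·Sleep + 2  [with Sleep=-2]  = 8
Focus = min(Stress, Sleep) - 1  [with Stress=8, Sleep=-2]  = -3
Score = max(Focus, Sleep) + 3  [with Focus=-3, Sleep=-2]  = 1
Recall = -3·Mood + 2·Score + 6  [with Mood=-4, Score=1]  = 20
Without intervention: Stress = -3·Sleep + 2  [with Sleep=-2]  = 8; Focus = min(Stress, Sleep) - 1  [with Stress=8, Sleep=-2]  = -3; Score = max(Focus, Sleep) + 3  [with Focus=-3, Sleep=-2]  = 1; Mood = -Focus - Sleep - Stress  [with Focus=-3, Sleep=-2, Stress=8]  = -3; Recall = -3·Mood + 2·Score + 6  [with Mood=-3, Score=1]  = 17.
Change = 20 − 17 = 3.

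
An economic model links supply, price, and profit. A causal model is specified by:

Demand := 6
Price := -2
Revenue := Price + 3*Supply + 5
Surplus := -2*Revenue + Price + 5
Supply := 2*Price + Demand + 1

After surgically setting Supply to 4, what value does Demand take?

Under do(Supply=4), the mechanism Supply := 2*Price + Demand + 1 is discarded; Supply is fixed at 4.
Demand is not downstream of the intervention, so its value is determined by the original equations.

6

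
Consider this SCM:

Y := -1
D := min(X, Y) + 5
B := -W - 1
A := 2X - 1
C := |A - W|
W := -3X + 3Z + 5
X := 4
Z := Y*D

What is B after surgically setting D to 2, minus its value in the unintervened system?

-6

do(D=2) replaces the equation D := min(X, Y) + 5 with the constant D = 2.
Z = Y*D  [with Y=-1, D=2]  = -2
W = -3X + 3Z + 5  [with X=4, Z=-2]  = -13
B = -W - 1  [with W=-13]  = 12
Without intervention: D = min(X, Y) + 5  [with X=4, Y=-1]  = 4; Z = Y*D  [with Y=-1, D=4]  = -4; W = -3X + 3Z + 5  [with X=4, Z=-4]  = -19; B = -W - 1  [with W=-19]  = 18.
Change = 12 − 18 = -6.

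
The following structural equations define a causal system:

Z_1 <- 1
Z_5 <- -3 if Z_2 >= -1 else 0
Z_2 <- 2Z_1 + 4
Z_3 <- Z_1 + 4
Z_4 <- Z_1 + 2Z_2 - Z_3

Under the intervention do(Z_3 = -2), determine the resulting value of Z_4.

15

The intervention breaks the incoming arrows to Z_3: Z_3 <- Z_1 + 4 no longer applies, and Z_3 = -2.
Z_2 = 2Z_1 + 4  [with Z_1=1]  = 6
Z_4 = Z_1 + 2Z_2 - Z_3  [with Z_1=1, Z_2=6, Z_3=-2]  = 15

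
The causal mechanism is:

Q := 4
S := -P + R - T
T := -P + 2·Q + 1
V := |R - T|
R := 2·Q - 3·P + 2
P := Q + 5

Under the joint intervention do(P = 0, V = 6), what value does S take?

1

Setting P = 0, V = 6 by intervention discards those variables' equations.
T = -P + 2·Q + 1  [with P=0, Q=4]  = 9
R = 2·Q - 3·P + 2  [with Q=4, P=0]  = 10
S = -P + R - T  [with P=0, R=10, T=9]  = 1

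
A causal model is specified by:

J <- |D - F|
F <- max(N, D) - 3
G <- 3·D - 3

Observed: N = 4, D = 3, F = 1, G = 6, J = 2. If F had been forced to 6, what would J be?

do(F=6) replaces the equation F <- max(N, D) - 3 with the constant F = 6.
J = |D - F|  [with D=3, F=6]  = 3

3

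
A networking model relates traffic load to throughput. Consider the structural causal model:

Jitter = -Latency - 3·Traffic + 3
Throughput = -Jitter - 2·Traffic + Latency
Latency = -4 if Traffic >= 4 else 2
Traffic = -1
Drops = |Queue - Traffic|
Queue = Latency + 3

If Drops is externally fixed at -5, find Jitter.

Intervening sets Drops = -5 and removes its equation (Drops = |Queue - Traffic|).
No directed path runs from Drops to Jitter, so Jitter keeps its natural value.
Latency = -4 if Traffic >= 4 else 2  [with Traffic=-1]  = 2
Jitter = -Latency - 3·Traffic + 3  [with Latency=2, Traffic=-1]  = 4

4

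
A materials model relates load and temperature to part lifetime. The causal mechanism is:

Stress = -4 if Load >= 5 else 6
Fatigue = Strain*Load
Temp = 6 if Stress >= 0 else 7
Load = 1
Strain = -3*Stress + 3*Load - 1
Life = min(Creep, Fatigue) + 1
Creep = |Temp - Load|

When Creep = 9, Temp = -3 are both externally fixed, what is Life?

Setting Creep = 9, Temp = -3 by intervention discards those variables' equations.
Stress = -4 if Load >= 5 else 6  [with Load=1]  = 6
Strain = -3*Stress + 3*Load - 1  [with Stress=6, Load=1]  = -16
Fatigue = Strain*Load  [with Strain=-16, Load=1]  = -16
Life = min(Creep, Fatigue) + 1  [with Creep=9, Fatigue=-16]  = -15

-15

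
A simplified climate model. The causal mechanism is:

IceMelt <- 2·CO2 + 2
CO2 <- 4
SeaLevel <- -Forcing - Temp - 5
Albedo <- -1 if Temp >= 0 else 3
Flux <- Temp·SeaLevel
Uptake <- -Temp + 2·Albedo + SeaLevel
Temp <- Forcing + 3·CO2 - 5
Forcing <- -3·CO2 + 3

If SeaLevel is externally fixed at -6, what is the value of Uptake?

Intervening sets SeaLevel = -6 and removes its equation (SeaLevel <- -Forcing - Temp - 5).
Forcing = -3·CO2 + 3  [with CO2=4]  = -9
Temp = Forcing + 3·CO2 - 5  [with Forcing=-9, CO2=4]  = -2
Albedo = -1 if Temp >= 0 else 3  [with Temp=-2]  = 3
Uptake = -Temp + 2·Albedo + SeaLevel  [with Temp=-2, Albedo=3, SeaLevel=-6]  = 2

2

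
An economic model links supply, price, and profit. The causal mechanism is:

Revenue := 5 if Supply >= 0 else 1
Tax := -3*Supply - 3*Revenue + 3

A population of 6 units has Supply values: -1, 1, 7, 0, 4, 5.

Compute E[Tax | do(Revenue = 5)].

The intervention sets Revenue=5 in all 6 units regardless of Supply. Recomputing Tax per unit gives -9, -15, -33, -12, -24, -27; average -20.

-20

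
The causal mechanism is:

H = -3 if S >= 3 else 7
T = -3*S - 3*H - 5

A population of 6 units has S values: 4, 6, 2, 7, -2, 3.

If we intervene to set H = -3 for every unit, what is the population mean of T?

Under do(H=-3), H's equation is replaced by H=-3 for every unit. Per-unit T: -8, -14, -2, -17, 10, -5. Mean = -6.

-6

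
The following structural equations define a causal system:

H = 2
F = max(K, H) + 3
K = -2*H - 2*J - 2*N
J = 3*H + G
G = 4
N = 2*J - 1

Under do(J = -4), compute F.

25

The intervention breaks the incoming arrows to J: J = 3*H + G no longer applies, and J = -4.
N = 2*J - 1  [with J=-4]  = -9
K = -2*H - 2*J - 2*N  [with H=2, J=-4, N=-9]  = 22
F = max(K, H) + 3  [with K=22, H=2]  = 25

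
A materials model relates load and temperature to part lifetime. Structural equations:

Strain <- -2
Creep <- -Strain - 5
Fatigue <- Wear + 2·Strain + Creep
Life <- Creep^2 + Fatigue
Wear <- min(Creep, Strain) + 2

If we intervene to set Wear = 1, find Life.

3

do(Wear=1) replaces the equation Wear <- min(Creep, Strain) + 2 with the constant Wear = 1.
Creep = -Strain - 5  [with Strain=-2]  = -3
Fatigue = Wear + 2·Strain + Creep  [with Wear=1, Strain=-2, Creep=-3]  = -6
Life = Creep^2 + Fatigue  [with Creep=-3, Fatigue=-6]  = 3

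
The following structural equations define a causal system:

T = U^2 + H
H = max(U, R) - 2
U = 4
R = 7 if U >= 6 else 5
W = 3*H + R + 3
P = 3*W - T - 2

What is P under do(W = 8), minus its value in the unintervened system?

-27

The intervention breaks the incoming arrows to W: W = 3*H + R + 3 no longer applies, and W = 8.
R = 7 if U >= 6 else 5  [with U=4]  = 5
H = max(U, R) - 2  [with U=4, R=5]  = 3
T = U^2 + H  [with U=4, H=3]  = 19
P = 3*W - T - 2  [with W=8, T=19]  = 3
Without intervention: R = 7 if U >= 6 else 5  [with U=4]  = 5; H = max(U, R) - 2  [with U=4, R=5]  = 3; T = U^2 + H  [with U=4, H=3]  = 19; W = 3*H + R + 3  [with H=3, R=5]  = 17; P = 3*W - T - 2  [with W=17, T=19]  = 30.
Change = 3 − 30 = -27.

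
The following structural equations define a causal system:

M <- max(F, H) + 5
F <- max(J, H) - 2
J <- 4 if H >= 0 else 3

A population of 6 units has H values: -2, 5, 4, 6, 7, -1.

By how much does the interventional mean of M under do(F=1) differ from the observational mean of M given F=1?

The intervention sets F=1 in all 6 units regardless of H. Recomputing M per unit gives 6, 10, 9, 11, 12, 6; average 9.
Conditioning on F=1 selects the 2 unit(s) with H ∈ {-2, -1}. Their M values: 6, 6. Mean = 6.
Difference = 9 − 6 = 3.

3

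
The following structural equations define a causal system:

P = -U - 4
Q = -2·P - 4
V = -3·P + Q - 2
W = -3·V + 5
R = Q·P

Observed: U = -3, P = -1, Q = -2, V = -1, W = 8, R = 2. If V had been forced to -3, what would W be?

Intervening sets V = -3 and removes its equation (V = -3·P + Q - 2).
W = -3·V + 5  [with V=-3]  = 14

14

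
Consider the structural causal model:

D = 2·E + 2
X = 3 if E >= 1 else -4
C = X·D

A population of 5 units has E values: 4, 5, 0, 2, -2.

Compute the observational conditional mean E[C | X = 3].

Observing X=3 restricts to units where X's equation naturally yields 3: E ∈ {4, 5, 2}. In that subpopulation C = 30, 36, 18, mean 28.

28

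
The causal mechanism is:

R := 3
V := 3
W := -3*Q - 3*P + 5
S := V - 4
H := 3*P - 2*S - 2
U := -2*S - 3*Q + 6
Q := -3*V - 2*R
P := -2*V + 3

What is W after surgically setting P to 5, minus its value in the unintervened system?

do(P=5) replaces the equation P := -2*V + 3 with the constant P = 5.
Q = -3*V - 2*R  [with V=3, R=3]  = -15
W = -3*Q - 3*P + 5  [with Q=-15, P=5]  = 35
Without intervention: P = -2*V + 3  [with V=3]  = -3; Q = -3*V - 2*R  [with V=3, R=3]  = -15; W = -3*Q - 3*P + 5  [with Q=-15, P=-3]  = 59.
Change = 35 − 59 = -24.

-24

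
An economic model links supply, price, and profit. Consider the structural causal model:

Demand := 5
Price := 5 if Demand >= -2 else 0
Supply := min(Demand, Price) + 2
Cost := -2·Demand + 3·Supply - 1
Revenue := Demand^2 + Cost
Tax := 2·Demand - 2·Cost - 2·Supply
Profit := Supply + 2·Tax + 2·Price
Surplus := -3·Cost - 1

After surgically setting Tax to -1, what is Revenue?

do(Tax=-1) replaces the equation Tax := 2·Demand - 2·Cost - 2·Supply with the constant Tax = -1.
Since Revenue is not a descendant of the intervened variable, it is unaffected.
Price = 5 if Demand >= -2 else 0  [with Demand=5]  = 5
Supply = min(Demand, Price) + 2  [with Demand=5, Price=5]  = 7
Cost = -2·Demand + 3·Supply - 1  [with Demand=5, Supply=7]  = 10
Revenue = Demand^2 + Cost  [with Demand=5, Cost=10]  = 35

35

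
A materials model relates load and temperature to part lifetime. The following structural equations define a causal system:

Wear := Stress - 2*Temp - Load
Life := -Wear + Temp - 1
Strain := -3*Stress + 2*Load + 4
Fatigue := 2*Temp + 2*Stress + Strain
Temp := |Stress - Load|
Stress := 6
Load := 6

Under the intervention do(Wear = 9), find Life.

-10

Under do(Wear=9), the mechanism Wear := Stress - 2*Temp - Load is discarded; Wear is fixed at 9.
Temp = |Stress - Load|  [with Stress=6, Load=6]  = 0
Life = -Wear + Temp - 1  [with Wear=9, Temp=0]  = -10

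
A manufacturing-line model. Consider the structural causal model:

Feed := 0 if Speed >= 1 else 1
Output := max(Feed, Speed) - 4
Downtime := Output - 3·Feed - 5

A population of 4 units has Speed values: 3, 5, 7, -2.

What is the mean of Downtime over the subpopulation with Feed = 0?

Conditioning on Feed=0 selects the 3 unit(s) with Speed ∈ {3, 5, 7}. Their Downtime values: -6, -4, -2. Mean = -4.

-4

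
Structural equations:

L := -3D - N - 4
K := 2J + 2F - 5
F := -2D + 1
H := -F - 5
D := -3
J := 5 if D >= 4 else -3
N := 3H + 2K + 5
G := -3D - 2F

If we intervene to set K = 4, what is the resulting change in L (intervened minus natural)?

Intervening sets K = 4 and removes its equation (K := 2J + 2F - 5).
F = -2D + 1  [with D=-3]  = 7
H = -F - 5  [with F=7]  = -12
N = 3H + 2K + 5  [with H=-12, K=4]  = -23
L = -3D - N - 4  [with D=-3, N=-23]  = 28
Without intervention: F = -2D + 1  [with D=-3]  = 7; J = 5 if D >= 4 else -3  [with D=-3]  = -3; H = -F - 5  [with F=7]  = -12; K = 2J + 2F - 5  [with J=-3, F=7]  = 3; N = 3H + 2K + 5  [with H=-12, K=3]  = -25; L = -3D - N - 4  [with D=-3, N=-25]  = 30.
Change = 28 − 30 = -2.

-2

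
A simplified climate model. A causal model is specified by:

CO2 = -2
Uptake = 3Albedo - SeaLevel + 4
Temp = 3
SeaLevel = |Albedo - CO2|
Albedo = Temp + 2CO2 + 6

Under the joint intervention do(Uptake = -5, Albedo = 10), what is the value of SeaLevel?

12

Under do(Uptake = -5, Albedo = 10), each intervened variable's structural equation is replaced by its fixed value.
SeaLevel = |Albedo - CO2|  [with Albedo=10, CO2=-2]  = 12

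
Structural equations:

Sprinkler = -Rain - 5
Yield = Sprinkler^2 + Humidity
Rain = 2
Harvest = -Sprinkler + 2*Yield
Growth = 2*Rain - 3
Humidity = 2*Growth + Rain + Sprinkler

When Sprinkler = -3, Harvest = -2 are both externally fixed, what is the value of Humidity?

1

The joint intervention fixes Sprinkler = -3, Harvest = -2, removing each variable's own equation.
Growth = 2*Rain - 3  [with Rain=2]  = 1
Humidity = 2*Growth + Rain + Sprinkler  [with Growth=1, Rain=2, Sprinkler=-3]  = 1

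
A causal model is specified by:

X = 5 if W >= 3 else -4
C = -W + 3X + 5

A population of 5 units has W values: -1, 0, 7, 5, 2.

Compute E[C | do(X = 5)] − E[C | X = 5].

The intervention sets X=5 in all 5 units regardless of W. Recomputing C per unit gives 21, 20, 13, 15, 18; average 17.4.
Conditioning on X=5 selects the 2 unit(s) with W ∈ {7, 5}. Their C values: 13, 15. Mean = 14.
Difference = 17.4 − 14 = 3.4.

3.4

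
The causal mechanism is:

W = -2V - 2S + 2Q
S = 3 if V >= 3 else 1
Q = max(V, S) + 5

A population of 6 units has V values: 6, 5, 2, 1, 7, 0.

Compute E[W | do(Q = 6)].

do(Q=6) breaks Q's dependence on V. With Q=6 fixed, W across the units is -6, -4, 6, 8, -8, 10, mean 1.

1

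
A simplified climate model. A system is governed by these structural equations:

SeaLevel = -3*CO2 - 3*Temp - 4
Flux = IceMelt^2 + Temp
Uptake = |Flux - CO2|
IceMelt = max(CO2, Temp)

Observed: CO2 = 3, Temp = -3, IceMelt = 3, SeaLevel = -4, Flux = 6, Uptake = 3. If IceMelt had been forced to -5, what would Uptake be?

The intervention breaks the incoming arrows to IceMelt: IceMelt = max(CO2, Temp) no longer applies, and IceMelt = -5.
Flux = IceMelt^2 + Temp  [with IceMelt=-5, Temp=-3]  = 22
Uptake = |Flux - CO2|  [with Flux=22, CO2=3]  = 19

19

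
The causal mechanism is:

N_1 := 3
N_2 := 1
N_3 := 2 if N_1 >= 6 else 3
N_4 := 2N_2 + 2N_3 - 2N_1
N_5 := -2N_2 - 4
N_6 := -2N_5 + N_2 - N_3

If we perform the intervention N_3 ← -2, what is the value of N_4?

-8

The intervention breaks the incoming arrows to N_3: N_3 := 2 if N_1 >= 6 else 3 no longer applies, and N_3 = -2.
N_4 = 2N_2 + 2N_3 - 2N_1  [with N_2=1, N_3=-2, N_1=3]  = -8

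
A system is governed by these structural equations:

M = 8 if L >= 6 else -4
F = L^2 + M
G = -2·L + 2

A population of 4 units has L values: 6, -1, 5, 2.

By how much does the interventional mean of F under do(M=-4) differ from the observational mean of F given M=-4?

Every unit gets M=-4 under the intervention. F values become 32, -3, 21, 0; E[F|do(M=-4)] = 12.5.
Conditioning on M=-4 selects the 3 unit(s) with L ∈ {-1, 5, 2}. Their F values: -3, 21, 0. Mean = 6.
Difference = 12.5 − 6 = 6.5.

6.5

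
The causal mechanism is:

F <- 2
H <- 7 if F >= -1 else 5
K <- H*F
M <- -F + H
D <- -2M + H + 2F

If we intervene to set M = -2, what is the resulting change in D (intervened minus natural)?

14

Intervening sets M = -2 and removes its equation (M <- -F + H).
H = 7 if F >= -1 else 5  [with F=2]  = 7
D = -2M + H + 2F  [with M=-2, H=7, F=2]  = 15
Without intervention: H = 7 if F >= -1 else 5  [with F=2]  = 7; M = -F + H  [with F=2, H=7]  = 5; D = -2M + H + 2F  [with M=5, H=7, F=2]  = 1.
Change = 15 − 1 = 14.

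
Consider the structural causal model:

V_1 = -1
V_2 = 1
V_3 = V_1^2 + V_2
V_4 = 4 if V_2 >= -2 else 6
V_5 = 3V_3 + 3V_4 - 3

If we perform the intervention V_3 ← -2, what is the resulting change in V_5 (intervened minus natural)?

do(V_3=-2) replaces the equation V_3 = V_1^2 + V_2 with the constant V_3 = -2.
V_4 = 4 if V_2 >= -2 else 6  [with V_2=1]  = 4
V_5 = 3V_3 + 3V_4 - 3  [with V_3=-2, V_4=4]  = 3
Without intervention: V_3 = V_1^2 + V_2  [with V_1=-1, V_2=1]  = 2; V_4 = 4 if V_2 >= -2 else 6  [with V_2=1]  = 4; V_5 = 3V_3 + 3V_4 - 3  [with V_3=2, V_4=4]  = 15.
Change = 3 − 15 = -12.

-12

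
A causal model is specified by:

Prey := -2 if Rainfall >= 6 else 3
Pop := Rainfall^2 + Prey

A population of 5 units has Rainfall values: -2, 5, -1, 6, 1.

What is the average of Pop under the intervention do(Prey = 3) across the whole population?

16.4

do(Prey=3) breaks Prey's dependence on Rainfall. With Prey=3 fixed, Pop across the units is 7, 28, 4, 39, 4, mean 16.4.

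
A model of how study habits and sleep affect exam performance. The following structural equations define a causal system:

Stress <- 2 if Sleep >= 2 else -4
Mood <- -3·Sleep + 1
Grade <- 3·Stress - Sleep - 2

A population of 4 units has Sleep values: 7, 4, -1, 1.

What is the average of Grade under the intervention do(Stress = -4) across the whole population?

Under do(Stress=-4), Stress's equation is replaced by Stress=-4 for every unit. Per-unit Grade: -21, -18, -13, -15. Mean = -16.75.

-16.75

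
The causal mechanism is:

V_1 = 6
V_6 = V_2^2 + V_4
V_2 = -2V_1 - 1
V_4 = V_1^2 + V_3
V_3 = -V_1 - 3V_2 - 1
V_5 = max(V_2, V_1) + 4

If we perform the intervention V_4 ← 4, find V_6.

Under do(V_4=4), the mechanism V_4 = V_1^2 + V_3 is discarded; V_4 is fixed at 4.
V_2 = -2V_1 - 1  [with V_1=6]  = -13
V_6 = V_2^2 + V_4  [with V_2=-13, V_4=4]  = 173

173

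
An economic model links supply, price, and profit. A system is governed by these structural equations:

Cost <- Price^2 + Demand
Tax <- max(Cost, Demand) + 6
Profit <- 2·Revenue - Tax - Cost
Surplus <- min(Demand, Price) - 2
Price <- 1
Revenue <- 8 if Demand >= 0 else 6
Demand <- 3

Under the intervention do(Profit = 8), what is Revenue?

do(Profit=8) replaces the equation Profit <- 2·Revenue - Tax - Cost with the constant Profit = 8.
No directed path runs from Profit to Revenue, so Revenue keeps its natural value.
Revenue = 8 if Demand >= 0 else 6  [with Demand=3]  = 8

8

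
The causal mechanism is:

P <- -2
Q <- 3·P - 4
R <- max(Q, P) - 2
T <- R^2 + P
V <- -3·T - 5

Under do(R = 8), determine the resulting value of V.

do(R=8) replaces the equation R <- max(Q, P) - 2 with the constant R = 8.
T = R^2 + P  [with R=8, P=-2]  = 62
V = -3·T - 5  [with T=62]  = -191

-191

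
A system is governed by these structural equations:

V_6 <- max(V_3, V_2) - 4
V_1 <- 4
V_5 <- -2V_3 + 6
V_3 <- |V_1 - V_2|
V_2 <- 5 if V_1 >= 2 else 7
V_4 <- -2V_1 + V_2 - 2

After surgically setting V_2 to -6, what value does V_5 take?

do(V_2=-6) replaces the equation V_2 <- 5 if V_1 >= 2 else 7 with the constant V_2 = -6.
V_3 = |V_1 - V_2|  [with V_1=4, V_2=-6]  = 10
V_5 = -2V_3 + 6  [with V_3=10]  = -14

-14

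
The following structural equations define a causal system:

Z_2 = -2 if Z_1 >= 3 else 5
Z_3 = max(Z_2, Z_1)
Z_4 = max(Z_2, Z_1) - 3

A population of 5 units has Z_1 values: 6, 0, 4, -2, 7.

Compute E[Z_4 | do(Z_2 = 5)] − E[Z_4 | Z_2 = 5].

0.6

The intervention sets Z_2=5 in all 5 units regardless of Z_1. Recomputing Z_4 per unit gives 3, 2, 2, 2, 4; average 2.6.
Observing Z_2=5 restricts to units where Z_2's equation naturally yields 5: Z_1 ∈ {0, -2}. In that subpopulation Z_4 = 2, 2, mean 2.
Difference = 2.6 − 2 = 0.6.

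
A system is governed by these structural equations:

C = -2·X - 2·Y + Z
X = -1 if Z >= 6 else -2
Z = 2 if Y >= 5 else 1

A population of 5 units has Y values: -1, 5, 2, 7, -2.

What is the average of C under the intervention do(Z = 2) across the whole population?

Under do(Z=2), Z's equation is replaced by Z=2 for every unit. Per-unit C: 8, -4, 2, -8, 10. Mean = 1.6.

1.6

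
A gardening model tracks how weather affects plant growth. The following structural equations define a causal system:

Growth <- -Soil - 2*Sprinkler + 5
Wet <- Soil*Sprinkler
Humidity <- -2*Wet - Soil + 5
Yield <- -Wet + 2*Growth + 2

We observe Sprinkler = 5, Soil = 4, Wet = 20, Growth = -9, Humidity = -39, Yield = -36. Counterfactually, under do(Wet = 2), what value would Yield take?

-18

The intervention breaks the incoming arrows to Wet: Wet <- Soil*Sprinkler no longer applies, and Wet = 2.
Growth = -Soil - 2*Sprinkler + 5  [with Soil=4, Sprinkler=5]  = -9
Yield = -Wet + 2*Growth + 2  [with Wet=2, Growth=-9]  = -18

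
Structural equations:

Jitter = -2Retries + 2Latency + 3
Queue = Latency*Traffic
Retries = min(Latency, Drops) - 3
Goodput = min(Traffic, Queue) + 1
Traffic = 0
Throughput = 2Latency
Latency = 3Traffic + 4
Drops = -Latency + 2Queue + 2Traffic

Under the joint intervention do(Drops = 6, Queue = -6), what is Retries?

The joint intervention fixes Drops = 6, Queue = -6, removing each variable's own equation.
Latency = 3Traffic + 4  [with Traffic=0]  = 4
Retries = min(Latency, Drops) - 3  [with Latency=4, Drops=6]  = 1

1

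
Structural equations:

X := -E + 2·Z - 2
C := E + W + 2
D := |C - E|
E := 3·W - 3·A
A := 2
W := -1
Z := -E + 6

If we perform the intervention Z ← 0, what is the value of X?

7

Intervening sets Z = 0 and removes its equation (Z := -E + 6).
E = 3·W - 3·A  [with W=-1, A=2]  = -9
X = -E + 2·Z - 2  [with E=-9, Z=0]  = 7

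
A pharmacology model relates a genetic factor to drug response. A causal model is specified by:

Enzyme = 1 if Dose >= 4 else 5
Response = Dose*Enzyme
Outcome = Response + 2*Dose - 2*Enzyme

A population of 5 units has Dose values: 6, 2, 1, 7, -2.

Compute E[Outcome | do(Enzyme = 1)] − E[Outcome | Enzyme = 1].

-11.1

The intervention sets Enzyme=1 in all 5 units regardless of Dose. Recomputing Outcome per unit gives 16, 4, 1, 19, -8; average 6.4.
E[Outcome|Enzyme=1] averages over only the 2 units with Enzyme=1 (Dose = 6, 7): Outcome = 16, 19, mean 17.5.
Difference = 6.4 − 17.5 = -11.1.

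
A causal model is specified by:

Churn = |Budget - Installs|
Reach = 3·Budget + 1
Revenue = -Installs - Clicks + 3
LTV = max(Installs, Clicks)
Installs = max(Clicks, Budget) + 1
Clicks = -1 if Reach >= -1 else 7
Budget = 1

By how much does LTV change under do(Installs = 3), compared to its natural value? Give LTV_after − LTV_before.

The intervention breaks the incoming arrows to Installs: Installs = max(Clicks, Budget) + 1 no longer applies, and Installs = 3.
Reach = 3·Budget + 1  [with Budget=1]  = 4
Clicks = -1 if Reach >= -1 else 7  [with Reach=4]  = -1
LTV = max(Installs, Clicks)  [with Installs=3, Clicks=-1]  = 3
Without intervention: Reach = 3·Budget + 1  [with Budget=1]  = 4; Clicks = -1 if Reach >= -1 else 7  [with Reach=4]  = -1; Installs = max(Clicks, Budget) + 1  [with Clicks=-1, Budget=1]  = 2; LTV = max(Installs, Clicks)  [with Installs=2, Clicks=-1]  = 2.
Change = 3 − 2 = 1.

1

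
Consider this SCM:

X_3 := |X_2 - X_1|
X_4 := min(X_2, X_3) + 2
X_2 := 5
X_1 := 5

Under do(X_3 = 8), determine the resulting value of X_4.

The intervention breaks the incoming arrows to X_3: X_3 := |X_2 - X_1| no longer applies, and X_3 = 8.
X_4 = min(X_2, X_3) + 2  [with X_2=5, X_3=8]  = 7

7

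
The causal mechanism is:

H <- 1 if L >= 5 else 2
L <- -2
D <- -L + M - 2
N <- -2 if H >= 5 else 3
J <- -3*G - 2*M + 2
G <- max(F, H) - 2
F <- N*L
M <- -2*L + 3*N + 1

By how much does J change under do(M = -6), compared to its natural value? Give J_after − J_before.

40

do(M=-6) replaces the equation M <- -2*L + 3*N + 1 with the constant M = -6.
H = 1 if L >= 5 else 2  [with L=-2]  = 2
N = -2 if H >= 5 else 3  [with H=2]  = 3
F = N*L  [with N=3, L=-2]  = -6
G = max(F, H) - 2  [with F=-6, H=2]  = 0
J = -3*G - 2*M + 2  [with G=0, M=-6]  = 14
Without intervention: H = 1 if L >= 5 else 2  [with L=-2]  = 2; N = -2 if H >= 5 else 3  [with H=2]  = 3; F = N*L  [with N=3, L=-2]  = -6; M = -2*L + 3*N + 1  [with L=-2, N=3]  = 14; G = max(F, H) - 2  [with F=-6, H=2]  = 0; J = -3*G - 2*M + 2  [with G=0, M=14]  = -26.
Change = 14 − (-26) = 40.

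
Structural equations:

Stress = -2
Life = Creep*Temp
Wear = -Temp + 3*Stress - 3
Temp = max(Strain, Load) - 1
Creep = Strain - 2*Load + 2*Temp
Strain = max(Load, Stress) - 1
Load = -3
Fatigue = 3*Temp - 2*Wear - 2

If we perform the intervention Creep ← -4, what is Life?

16

do(Creep=-4) replaces the equation Creep = Strain - 2*Load + 2*Temp with the constant Creep = -4.
Strain = max(Load, Stress) - 1  [with Load=-3, Stress=-2]  = -3
Temp = max(Strain, Load) - 1  [with Strain=-3, Load=-3]  = -4
Life = Creep*Temp  [with Creep=-4, Temp=-4]  = 16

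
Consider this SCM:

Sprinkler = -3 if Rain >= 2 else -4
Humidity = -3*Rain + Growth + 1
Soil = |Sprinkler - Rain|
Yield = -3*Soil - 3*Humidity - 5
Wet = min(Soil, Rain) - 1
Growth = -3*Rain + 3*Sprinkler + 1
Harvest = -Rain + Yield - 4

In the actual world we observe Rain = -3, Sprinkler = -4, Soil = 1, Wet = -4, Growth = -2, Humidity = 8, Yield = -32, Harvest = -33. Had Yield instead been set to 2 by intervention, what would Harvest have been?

do(Yield=2) replaces the equation Yield = -3*Soil - 3*Humidity - 5 with the constant Yield = 2.
Harvest = -Rain + Yield - 4  [with Rain=-3, Yield=2]  = 1

1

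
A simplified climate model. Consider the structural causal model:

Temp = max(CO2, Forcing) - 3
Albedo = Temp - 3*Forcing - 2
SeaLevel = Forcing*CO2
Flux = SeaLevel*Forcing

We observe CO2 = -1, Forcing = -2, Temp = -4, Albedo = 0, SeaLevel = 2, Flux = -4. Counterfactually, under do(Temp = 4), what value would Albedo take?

8

The intervention breaks the incoming arrows to Temp: Temp = max(CO2, Forcing) - 3 no longer applies, and Temp = 4.
Albedo = Temp - 3*Forcing - 2  [with Temp=4, Forcing=-2]  = 8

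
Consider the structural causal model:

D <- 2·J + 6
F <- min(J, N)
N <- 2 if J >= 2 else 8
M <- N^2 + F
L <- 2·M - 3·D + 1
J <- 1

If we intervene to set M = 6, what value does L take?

-11

The intervention breaks the incoming arrows to M: M <- N^2 + F no longer applies, and M = 6.
D = 2·J + 6  [with J=1]  = 8
L = 2·M - 3·D + 1  [with M=6, D=8]  = -11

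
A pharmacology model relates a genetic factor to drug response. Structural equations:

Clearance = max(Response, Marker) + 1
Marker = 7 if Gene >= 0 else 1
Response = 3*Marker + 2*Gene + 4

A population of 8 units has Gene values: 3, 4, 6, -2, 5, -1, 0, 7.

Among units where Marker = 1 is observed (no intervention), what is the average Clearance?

5

E[Clearance|Marker=1] averages over only the 2 units with Marker=1 (Gene = -2, -1): Clearance = 4, 6, mean 5.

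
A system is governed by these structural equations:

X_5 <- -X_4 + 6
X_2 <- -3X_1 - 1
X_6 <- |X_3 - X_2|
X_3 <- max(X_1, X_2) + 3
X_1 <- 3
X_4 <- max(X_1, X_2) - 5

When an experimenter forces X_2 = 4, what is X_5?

do(X_2=4) replaces the equation X_2 <- -3X_1 - 1 with the constant X_2 = 4.
X_4 = max(X_1, X_2) - 5  [with X_1=3, X_2=4]  = -1
X_5 = -X_4 + 6  [with X_4=-1]  = 7

7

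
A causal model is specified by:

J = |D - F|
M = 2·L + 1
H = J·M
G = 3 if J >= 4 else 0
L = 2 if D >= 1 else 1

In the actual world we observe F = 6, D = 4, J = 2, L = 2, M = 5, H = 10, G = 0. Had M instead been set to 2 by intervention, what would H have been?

4

The intervention breaks the incoming arrows to M: M = 2·L + 1 no longer applies, and M = 2.
J = |D - F|  [with D=4, F=6]  = 2
H = J·M  [with J=2, M=2]  = 4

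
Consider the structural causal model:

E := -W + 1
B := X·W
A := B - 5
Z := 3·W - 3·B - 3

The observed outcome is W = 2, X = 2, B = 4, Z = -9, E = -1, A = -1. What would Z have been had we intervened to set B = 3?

The intervention breaks the incoming arrows to B: B := X·W no longer applies, and B = 3.
Z = 3·W - 3·B - 3  [with W=2, B=3]  = -6

-6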